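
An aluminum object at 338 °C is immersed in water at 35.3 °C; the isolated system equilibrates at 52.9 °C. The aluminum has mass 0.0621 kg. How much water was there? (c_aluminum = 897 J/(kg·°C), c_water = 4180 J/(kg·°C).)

Heat gained plus heat lost sum to zero:
0.0621·897·(52.9 − 338) + m·4180·(52.9 − 35.3) = 0
73568 m = 15881
m = 15881/73568 ≈ 0.2159 kg

m ≈ 0.216 kg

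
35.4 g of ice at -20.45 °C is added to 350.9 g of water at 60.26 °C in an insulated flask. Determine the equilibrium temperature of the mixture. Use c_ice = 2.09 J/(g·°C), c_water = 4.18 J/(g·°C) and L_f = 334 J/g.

Setting the total heat transfer to zero:
ice -20.45→0 °C: 35.4×2.09×20.45 = 1513
  fusion: m_ice L_f = 35.4×334 = 11824
  warm the meltwater: 147.97 T
  water: 1466.8(T − 60.26)
1614.7 T = 88387 − 13337 = 75050
T ≈ 46.48 °C — above 0 °C, consistent with complete melting.

T_f ≈ 46.5 °C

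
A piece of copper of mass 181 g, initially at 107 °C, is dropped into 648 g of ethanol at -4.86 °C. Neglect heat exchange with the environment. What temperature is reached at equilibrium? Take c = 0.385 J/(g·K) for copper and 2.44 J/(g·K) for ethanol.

T_f ≈ -0.1 °C

Heat gained plus heat lost sum to zero:
181×0.385×(T − 107) + 648×2.44×(T − (-4.86)) = 0
(69.69 + 1581.1) T = 69.69×107 + 1581.1×(-4.86)
T ≈ -0.14 °C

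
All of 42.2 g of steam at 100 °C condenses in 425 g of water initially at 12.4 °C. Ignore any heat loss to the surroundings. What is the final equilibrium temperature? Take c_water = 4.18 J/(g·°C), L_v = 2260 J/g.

T_f ≈ 69.1 °C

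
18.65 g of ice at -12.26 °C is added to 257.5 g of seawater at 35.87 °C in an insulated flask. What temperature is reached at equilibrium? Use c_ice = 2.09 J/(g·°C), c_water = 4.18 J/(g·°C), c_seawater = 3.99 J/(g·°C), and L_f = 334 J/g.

T_f ≈ 27.3 °C

Conservation of energy gives ΣQ = 0:
ice -12.26→0 °C: 18.65×2.09×12.26 = 477.88
  fusion: m_ice L_f = 18.65×334 = 6229.1
  meltwater 0→T: 18.65×4.18×T = 77.96 T
  seawater cools: 257.5×3.99×(T − 35.87) = 1027.4(T − 35.87)
1105.4 T = 36854 − 6707 = 30147
T ≈ 27.27 °C (positive, so assuming full melt was valid).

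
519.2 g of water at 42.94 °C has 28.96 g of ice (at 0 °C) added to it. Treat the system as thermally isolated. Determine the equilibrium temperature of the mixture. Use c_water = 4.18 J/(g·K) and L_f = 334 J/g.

Setting the total heat transfer to zero:
latent heat to melt: 28.96·334 = 9672.6
  meltwater 0→T: 28.96·4.18·T = 121.05 T
  water: 2170.3(T − 42.94)
2291.3 T = 93191 − 9672.6 = 83518
T ≈ 36.45 °C — above 0 °C, consistent with complete melting.

T_f ≈ 36.4 °C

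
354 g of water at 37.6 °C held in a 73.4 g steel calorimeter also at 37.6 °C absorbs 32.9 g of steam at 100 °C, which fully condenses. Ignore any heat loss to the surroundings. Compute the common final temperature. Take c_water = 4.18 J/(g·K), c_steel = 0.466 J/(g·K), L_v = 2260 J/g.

Conservation of energy gives ΣQ = 0:
latent heat released on condensation: 32.9·2260 = 74354; condensate cools 100→T: 32.9·4.18·(T − 100) = 137.52(T − 100); water warms: 354·4.18·(T − 37.6) = 1479.7(T − 37.6); steel cup: 73.4·0.466·(T − 37.6) = 34.2(T − 37.6)
1651.4 T = 74354 + 13752 + 56924 = 145030
T ≈ 87.82 °C (< 100 °C, so full condensation is consistent).

T_f ≈ 87.8 °C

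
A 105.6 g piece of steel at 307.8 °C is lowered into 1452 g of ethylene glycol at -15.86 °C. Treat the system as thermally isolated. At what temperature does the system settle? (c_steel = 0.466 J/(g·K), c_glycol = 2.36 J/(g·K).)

Heat lost by the steel equals heat gained by the glycol:
105.6·0.466·(307.8 − T) = 1452·2.36·(T − (-15.86))
49.21(307.8 − T) = 3426.7(T − (-15.86))
3475.9 T = -39201  ⇒  T ≈ -11.28 °C

T_f ≈ -11.3 °C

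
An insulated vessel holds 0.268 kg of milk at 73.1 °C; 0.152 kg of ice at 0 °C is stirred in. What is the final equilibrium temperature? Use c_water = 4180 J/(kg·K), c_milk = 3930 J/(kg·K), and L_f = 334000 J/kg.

T_f ≈ 15.5 °C

Sum of m c ΔT and latent-heat terms is zero:
fusion: m_ice L_f = 0.152×334000 = 50768
  meltwater 0→T: 0.152×4180×T = 635.36 T
  milk: 1053.2(T − 73.1)
1688.6 T = 76992 − 50768 = 26224
T ≈ 15.53 °C — above 0 °C, consistent with complete melting.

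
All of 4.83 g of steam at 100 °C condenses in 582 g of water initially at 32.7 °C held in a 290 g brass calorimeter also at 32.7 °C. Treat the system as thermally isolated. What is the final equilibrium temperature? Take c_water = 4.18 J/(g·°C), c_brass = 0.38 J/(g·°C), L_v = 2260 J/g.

T_f ≈ 37.5 °C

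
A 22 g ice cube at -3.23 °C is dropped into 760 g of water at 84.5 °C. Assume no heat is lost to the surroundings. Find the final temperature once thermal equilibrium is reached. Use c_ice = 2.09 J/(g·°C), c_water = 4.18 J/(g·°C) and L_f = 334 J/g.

Taking heat into each body as positive, Σ m c ΔT = 0:
ice -3.23→0 °C: 22×2.09×3.23 = 148.52
  melt ice: 22×334 = 7348
  warm the meltwater: 91.96 T
  water: 3176.8(T − 84.5)
3268.8 T = 268440 − 7496.5 = 260943
T ≈ 79.83 °C (positive, so assuming full melt was valid).

T_f ≈ 79.8 °C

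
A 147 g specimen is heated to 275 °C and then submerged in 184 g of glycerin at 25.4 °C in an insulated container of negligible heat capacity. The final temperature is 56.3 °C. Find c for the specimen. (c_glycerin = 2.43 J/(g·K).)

c ≈ 0.43 J/(g·K)

Net heat exchanged in the isolated system is zero:
147·c·(56.3 − 275) + 184·2.43·(56.3 − 25.4) = 0
-32149 c = -13816
c = -13816/-32149 ≈ 0.4298 J/(g·K)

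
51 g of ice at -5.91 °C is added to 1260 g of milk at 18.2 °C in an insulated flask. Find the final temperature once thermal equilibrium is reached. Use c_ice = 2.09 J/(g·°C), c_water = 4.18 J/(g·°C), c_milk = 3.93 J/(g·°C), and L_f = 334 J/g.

T_f ≈ 14.0 °C

Energy conservation, ΣQ = 0:
warm ice to 0 °C: 51·2.09·(0 − (-5.91)) = 629.95; melt ice: 51·334 = 17034; warm the meltwater: 213.18 T; milk: 4951.8(T − 18.2)
5165 T = 90123 − 17664 = 72459
T ≈ 14.03 °C (positive, so assuming full melt was valid).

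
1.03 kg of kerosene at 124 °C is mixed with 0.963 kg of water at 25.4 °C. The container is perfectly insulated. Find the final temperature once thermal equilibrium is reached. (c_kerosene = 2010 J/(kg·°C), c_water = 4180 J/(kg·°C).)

T_f ≈ 58.9 °C

With ΣQ=0 the equilibrium temperature is the m·c-weighted mean:
T_f = (2070.3*124 + 4025.3*25.4) / (2070.3 + 4025.3)
    = 358961 / 6095.6 ≈ 58.89 °C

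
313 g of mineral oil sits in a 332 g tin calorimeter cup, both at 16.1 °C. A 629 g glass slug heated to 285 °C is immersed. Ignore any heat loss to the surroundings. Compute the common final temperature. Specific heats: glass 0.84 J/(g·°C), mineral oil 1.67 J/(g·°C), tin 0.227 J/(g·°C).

Conservation of energy gives ΣQ = 0:
629·0.84·(T − 285) + 313·1.67·(T − 16.1) + 332·0.227·(T − 16.1) = 0
528.36(T − 285) + 522.71(T − 16.1) + 75.36(T − 16.1) = 0
1126.4 T = 160212
T ≈ 142.23 °C

T_f ≈ 142.2 °C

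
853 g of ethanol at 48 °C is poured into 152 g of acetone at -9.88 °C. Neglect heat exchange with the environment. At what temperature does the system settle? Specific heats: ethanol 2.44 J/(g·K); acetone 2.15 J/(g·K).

|Q_ethanol| = |Q_acetone|:
853·2.44·(48 − T) = 152·2.15·(T − (-9.88))
2081.3(48 − T) = 326.8(T − (-9.88))
2408.1 T = 96675  ⇒  T ≈ 40.15 °C

T_f ≈ 40.1 °C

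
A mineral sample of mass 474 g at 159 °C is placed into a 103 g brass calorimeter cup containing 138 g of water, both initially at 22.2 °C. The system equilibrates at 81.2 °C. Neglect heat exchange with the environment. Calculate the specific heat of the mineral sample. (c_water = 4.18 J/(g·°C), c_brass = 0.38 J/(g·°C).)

c ≈ 0.986 J/(g·°C)

Energy conservation, ΣQ = 0:
474·c·(81.2 − 159) + 138·4.18·(81.2 − 22.2) + 103·0.38·(81.2 − 22.2) = 0
-36877 c = -36343
c = -36343/-36877 ≈ 0.9855 J/(g·°C)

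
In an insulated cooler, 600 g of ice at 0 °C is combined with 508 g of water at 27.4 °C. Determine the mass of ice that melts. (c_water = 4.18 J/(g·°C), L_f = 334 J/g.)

Cooling the water to 0 °C releases 508×4.18×27.4 = 58182 J.
Melting all 600 g of ice would need 600×334 = 200400 J.
That's not enough to melt it all — equilibrium is at 0 °C with ice remaining.
m_melt = 58182 / L_f = 174.2 g.

m_melted ≈ 174 g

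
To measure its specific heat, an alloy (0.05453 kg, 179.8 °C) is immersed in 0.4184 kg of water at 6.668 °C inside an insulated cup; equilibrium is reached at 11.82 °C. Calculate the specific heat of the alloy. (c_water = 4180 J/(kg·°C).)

Conservation of energy gives ΣQ = 0:
0.05453×c×(11.82 − 179.8) + 0.4184×4180×(11.82 − 6.668) = 0
-9.16 c = -9010.4
c = -9010.4/-9.16 ≈ 983.7 J/(kg·°C)

c ≈ 984 J/(kg·°C)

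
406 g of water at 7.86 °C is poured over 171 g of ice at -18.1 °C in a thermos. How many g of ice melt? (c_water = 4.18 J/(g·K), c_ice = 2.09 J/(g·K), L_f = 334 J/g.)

m_melted ≈ 20.6 g

Heat available from the water dropping to 0 °C: 406·4.18·7.86 = 13339 J.
Warming the ice to 0 °C takes 171·2.09·18.1 = 6468.8 J, leaving 6870.3 J for melting.
Fully melting the ice requires m_ice L_f = 171·334 = 57114 J.
6870.3 J < 57114 J, so only part of the ice melts and the system sits at 0 °C.
Mass melted = 6870.3/334 ≈ 20.57 g.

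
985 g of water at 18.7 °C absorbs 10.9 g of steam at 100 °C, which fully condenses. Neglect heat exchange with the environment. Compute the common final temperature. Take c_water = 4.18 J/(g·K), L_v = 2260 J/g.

T_f ≈ 25.5 °C

Conservation of energy gives ΣQ = 0:
condense steam: −10.9·2260 = −24634
  condensate cools 100→T: 10.9·4.18·(T − 100) = 45.56(T − 100)
  water warms: 985·4.18·(T − 18.7) = 4117.3(T − 18.7)
4162.9 T = 24634 + 4556.2 + 76994 = 106184
T ≈ 25.51 °C — below 100 °C, confirming all the steam condensed.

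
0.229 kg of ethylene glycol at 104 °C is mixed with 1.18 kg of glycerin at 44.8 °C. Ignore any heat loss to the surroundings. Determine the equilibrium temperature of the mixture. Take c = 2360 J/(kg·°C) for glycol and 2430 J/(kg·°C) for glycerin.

T_f ≈ 54.2 °C

Set heat shed by the hot body equal to heat absorbed by the cold body:
0.229·2360·(104 − T) = 1.18·2430·(T − 44.8)
540.44(104 − T) = 2867.4(T − 44.8)
3407.8 T = 184665  ⇒  T ≈ 54.19 °C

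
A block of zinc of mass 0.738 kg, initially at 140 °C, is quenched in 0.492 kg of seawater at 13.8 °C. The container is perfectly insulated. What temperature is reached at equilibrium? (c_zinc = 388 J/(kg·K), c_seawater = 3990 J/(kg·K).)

T_f ≈ 29.9 °C

Heat lost by the zinc equals heat gained by the seawater:
0.738×388×(140 − T) = 0.492×3990×(T − 13.8)
286.34(140 − T) = 1963.1(T − 13.8)
2249.4 T = 67179  ⇒  T ≈ 29.86 °C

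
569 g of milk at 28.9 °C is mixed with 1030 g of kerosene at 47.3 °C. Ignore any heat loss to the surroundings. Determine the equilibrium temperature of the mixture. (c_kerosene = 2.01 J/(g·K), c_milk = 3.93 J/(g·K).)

Heat lost by the kerosene equals heat gained by the milk:
1030*2.01*(47.3 − T) = 569*3.93*(T − 28.9)
2070.3(47.3 − T) = 2236.2(T − 28.9)
4306.5 T = 162551  ⇒  T ≈ 37.75 °C

T_f ≈ 37.7 °C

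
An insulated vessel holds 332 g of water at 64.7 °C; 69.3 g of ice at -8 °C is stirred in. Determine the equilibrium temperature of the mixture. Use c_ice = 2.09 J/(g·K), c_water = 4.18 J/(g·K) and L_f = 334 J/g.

T_f ≈ 39.0 °C

Sum of m c ΔT and latent-heat terms is zero:
ice -8→0 °C: 69.3×2.09×8 = 1158.7
  fusion: m_ice L_f = 69.3×334 = 23146
  warm the meltwater: 289.67 T
  water: 1387.8(T − 64.7)
1677.4 T = 89788 − 24305 = 65483
T ≈ 39.04 °C — above 0 °C, consistent with complete melting.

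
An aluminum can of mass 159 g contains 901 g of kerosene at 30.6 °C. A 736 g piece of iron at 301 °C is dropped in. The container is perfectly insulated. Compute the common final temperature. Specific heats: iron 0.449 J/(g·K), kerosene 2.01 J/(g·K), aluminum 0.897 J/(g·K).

T_f ≈ 69.7 °C

Heat gained plus heat lost sum to zero:
736×0.449×(T − 301) + 901×2.01×(T − 30.6) + 159×0.897×(T − 30.6) = 0
330.46(T − 301) + 1811(T − 30.6) + 142.62(T − 30.6) = 0
2284.1 T = 159251
T ≈ 69.72 °C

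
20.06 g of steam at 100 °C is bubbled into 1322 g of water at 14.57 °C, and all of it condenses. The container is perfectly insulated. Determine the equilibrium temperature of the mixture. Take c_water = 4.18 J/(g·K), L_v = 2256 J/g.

T_f ≈ 23.9 °C

Energy balance with sensible and latent terms:
steam→water at 100 °C releases m L_v = 20.06×2256 = 45255; condensed water 100 °C→T: 83.85(T − 100); original water: 5526(T − 14.57)
5609.8 T = 45255 + 8385.1 + 80513 = 134154
T ≈ 23.91 °C, under the boiling point, so the assumption holds.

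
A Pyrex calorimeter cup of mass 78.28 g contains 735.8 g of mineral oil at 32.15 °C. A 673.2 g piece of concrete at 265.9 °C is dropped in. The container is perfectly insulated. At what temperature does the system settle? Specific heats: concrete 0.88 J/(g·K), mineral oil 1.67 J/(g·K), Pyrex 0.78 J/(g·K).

Heat gained plus heat lost sum to zero:
673.2·0.88·(T − 265.9) + 735.8·1.67·(T − 32.15) + 78.28·0.78·(T − 32.15) = 0
592.42(T − 265.9) + 1228.8(T − 32.15) + 61.06(T − 32.15) = 0
(592.42 + 1228.8 + 61.06) T = 592.42·265.9 + 1228.8·32.15 + 61.06·32.15
T = 198992 / 1882.3 = 106 °C

T_f ≈ 105.7 °C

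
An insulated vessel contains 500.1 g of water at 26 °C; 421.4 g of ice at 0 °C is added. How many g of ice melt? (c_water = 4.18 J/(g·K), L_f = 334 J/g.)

Water can give up m c ΔT = 500.1·4.18·26 = 54351 J before reaching 0 °C.
To melt every bit of ice: 421.4·334 = 140748 J.
That's not enough to melt it all — equilibrium is at 0 °C with ice remaining.
m_melted·334 = 54351  ⇒  m_melted ≈ 162.7 g.

m_melted ≈ 163 g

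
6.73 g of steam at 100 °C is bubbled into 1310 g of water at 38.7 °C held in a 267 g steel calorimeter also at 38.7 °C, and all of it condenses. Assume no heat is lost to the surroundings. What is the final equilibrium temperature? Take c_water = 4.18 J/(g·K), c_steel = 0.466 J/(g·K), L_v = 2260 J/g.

T_f ≈ 41.7 °C

Conservation of energy gives ΣQ = 0:
latent heat released on condensation: 6.73·2260 = 15210; condensate cools 100→T: 6.73·4.18·(T − 100) = 28.13(T − 100); water warms: 1310·4.18·(T − 38.7) = 5475.8(T − 38.7); steel cup: 267·0.466·(T − 38.7) = 124.42(T − 38.7)
5628.4 T = 15210 + 2813.1 + 216729 = 234752
T ≈ 41.71 °C, under the boiling point, so the assumption holds.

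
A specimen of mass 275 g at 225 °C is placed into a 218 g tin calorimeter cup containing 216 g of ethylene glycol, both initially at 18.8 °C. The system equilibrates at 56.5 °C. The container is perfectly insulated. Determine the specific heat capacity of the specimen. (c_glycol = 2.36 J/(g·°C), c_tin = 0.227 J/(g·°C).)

c ≈ 0.455 J/(g·°C)

Conservation of energy gives ΣQ = 0:
275×c×(56.5 − 225) + 216×2.36×(56.5 − 18.8) + 218×0.227×(56.5 − 18.8) = 0
-46338 c = -21084
c = -21084/-46338 ≈ 0.455 J/(g·°C)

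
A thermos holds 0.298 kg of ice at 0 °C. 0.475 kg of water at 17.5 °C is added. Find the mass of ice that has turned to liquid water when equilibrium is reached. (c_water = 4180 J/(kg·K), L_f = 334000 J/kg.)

Heat available from the water dropping to 0 °C: 0.475×4180×17.5 = 34746 J.
Melting all 0.298 kg of ice would need 0.298×334000 = 99532 J.
That's not enough to melt it all — equilibrium is at 0 °C with ice remaining.
Mass melted = 34746/334000 ≈ 0.104 kg.

m_melted ≈ 0.104 kg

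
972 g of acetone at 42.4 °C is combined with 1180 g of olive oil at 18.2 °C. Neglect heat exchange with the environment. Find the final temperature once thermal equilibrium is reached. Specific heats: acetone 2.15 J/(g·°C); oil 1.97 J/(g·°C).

Setting the total heat transfer to zero:
972·2.15·(T − 42.4) + 1180·1.97·(T − 18.2) = 0
2089.8(T − 42.4) + 2324.6(T − 18.2) = 0
4414.4 T = 130915
T = 130915 / 4414.4 = 29.7 °C

T_f ≈ 29.7 °C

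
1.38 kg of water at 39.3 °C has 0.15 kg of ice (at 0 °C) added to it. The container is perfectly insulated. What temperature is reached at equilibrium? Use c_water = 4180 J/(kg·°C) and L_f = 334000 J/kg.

Taking heat into each body as positive, Σ m c ΔT = 0:
melt ice: 0.15×334000 = 50100
  meltwater 0→T: 0.15×4180×T = 627 T
  water: 5768.4(T − 39.3)
6395.4 T = 226698 − 50100 = 176598
T ≈ 27.61 °C (positive, so assuming full melt was valid).

T_f ≈ 27.6 °C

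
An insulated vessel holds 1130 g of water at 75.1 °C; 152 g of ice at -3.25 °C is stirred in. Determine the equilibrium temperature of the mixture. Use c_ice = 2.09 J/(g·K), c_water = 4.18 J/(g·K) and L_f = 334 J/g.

Taking heat into each body as positive, Σ m c ΔT = 0:
warm ice to 0 °C: 152×2.09×(0 − (-3.25)) = 1032.5; fusion: m_ice L_f = 152×334 = 50768; warm the meltwater: 635.36 T; water cools: 1130×4.18×(T − 75.1) = 4723.4(T − 75.1)
5358.8 T = 354727 − 51800 = 302927
T ≈ 56.53 °C — above 0 °C, consistent with complete melting.

T_f ≈ 56.5 °C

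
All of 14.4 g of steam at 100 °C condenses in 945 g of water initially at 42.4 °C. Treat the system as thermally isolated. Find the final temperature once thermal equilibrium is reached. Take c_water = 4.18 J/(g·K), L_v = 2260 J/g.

Energy balance with sensible and latent terms:
condense steam: −14.4×2260 = −32544; condensate cools 100→T: 14.4×4.18×(T − 100) = 60.19(T − 100); water warms: 945×4.18×(T − 42.4) = 3950.1(T − 42.4)
4010.3 T = 32544 + 6019.2 + 167484 = 206047
T ≈ 51.38 °C — below 100 °C, confirming all the steam condensed.

T_f ≈ 51.4 °C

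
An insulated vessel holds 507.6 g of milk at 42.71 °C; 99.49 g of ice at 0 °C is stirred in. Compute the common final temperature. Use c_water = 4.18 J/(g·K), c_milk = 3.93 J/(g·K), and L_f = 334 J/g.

Energy conservation, ΣQ = 0:
fusion: m_ice L_f = 99.49·334 = 33230
  meltwater 0→T: 99.49·4.18·T = 415.87 T
  milk cools: 507.6·3.93·(T − 42.71) = 1994.9(T − 42.71)
2410.7 T = 85201 − 33230 = 51971
T ≈ 21.56 °C. Since T > 0 °C, the all-ice-melts assumption holds.

T_f ≈ 21.6 °C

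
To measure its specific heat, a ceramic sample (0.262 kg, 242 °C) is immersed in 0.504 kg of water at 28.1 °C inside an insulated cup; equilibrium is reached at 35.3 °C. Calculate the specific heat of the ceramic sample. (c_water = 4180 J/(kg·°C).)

Heat lost by the ceramic sample = heat gained by the water:
0.262×c×(242 − 35.3) = 0.504×4180×(35.3 − 28.1)
54.16 c = 15168  ⇒  c ≈ 280.1 J/(kg·°C)

c ≈ 280 J/(kg·°C)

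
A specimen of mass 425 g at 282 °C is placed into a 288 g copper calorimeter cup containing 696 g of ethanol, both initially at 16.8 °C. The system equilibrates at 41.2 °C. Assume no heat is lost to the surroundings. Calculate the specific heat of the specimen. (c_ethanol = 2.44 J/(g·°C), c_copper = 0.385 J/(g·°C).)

c ≈ 0.431 J/(g·°C)

Let T be the final temperature. ΣQ_i = 0:
425×c×(41.2 − 282) + 696×2.44×(41.2 − 16.8) + 288×0.385×(41.2 − 16.8) = 0
-102340 c = -44143
c = -44143/-102340 ≈ 0.4313 J/(g·°C)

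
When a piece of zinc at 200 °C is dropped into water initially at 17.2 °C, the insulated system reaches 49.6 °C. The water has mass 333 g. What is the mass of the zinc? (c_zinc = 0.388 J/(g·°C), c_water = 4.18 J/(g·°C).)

m ≈ 773 g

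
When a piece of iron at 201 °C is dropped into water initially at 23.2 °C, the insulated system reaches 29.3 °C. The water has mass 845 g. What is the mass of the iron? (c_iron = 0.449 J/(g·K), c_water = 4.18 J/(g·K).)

Conservation of energy gives ΣQ = 0:
m·0.449·(29.3 − 201) + 845·4.18·(29.3 − 23.2) = 0
-77.09 m = -21546
m = -21546/-77.09 ≈ 279.5 g

m ≈ 279 g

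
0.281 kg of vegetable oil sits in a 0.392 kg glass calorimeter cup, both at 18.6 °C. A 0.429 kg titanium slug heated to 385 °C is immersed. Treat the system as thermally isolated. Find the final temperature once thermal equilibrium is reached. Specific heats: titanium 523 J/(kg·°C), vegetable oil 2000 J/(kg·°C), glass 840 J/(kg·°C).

T_f ≈ 92.3 °C

Setting the total heat transfer to zero:
0.429*523*(T − 385) + 0.281*2000*(T − 18.6) + 0.392*840*(T − 18.6) = 0
224.37(T − 385) + 562(T − 18.6) + 329.28(T − 18.6) = 0
(224.37 + 562 + 329.28) T = 224.37*385 + 562*18.6 + 329.28*18.6
T ≈ 92.29 °C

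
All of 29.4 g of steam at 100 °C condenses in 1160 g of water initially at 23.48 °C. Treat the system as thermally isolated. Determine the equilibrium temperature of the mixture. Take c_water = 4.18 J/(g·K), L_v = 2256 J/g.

T_f ≈ 38.7 °C

Energy balance with sensible and latent terms:
steam→water at 100 °C releases m L_v = 29.4×2256 = 66326
  condensate cools 100→T: 29.4×4.18×(T − 100) = 122.89(T − 100)
  water warms: 1160×4.18×(T − 23.48) = 4848.8(T − 23.48)
4971.7 T = 66326 + 12289 + 113850 = 192465
T ≈ 38.71 °C — below 100 °C, confirming all the steam condensed.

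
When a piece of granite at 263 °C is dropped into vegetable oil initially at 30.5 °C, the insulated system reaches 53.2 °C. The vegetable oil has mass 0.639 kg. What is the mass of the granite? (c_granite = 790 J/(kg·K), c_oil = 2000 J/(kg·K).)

|Q_granite| = |Q_oil|:
m·790·(263 − 53.2) = 0.639·2000·(53.2 − 30.5)
165742 m = 29011  ⇒  m ≈ 0.175 kg

m ≈ 0.175 kg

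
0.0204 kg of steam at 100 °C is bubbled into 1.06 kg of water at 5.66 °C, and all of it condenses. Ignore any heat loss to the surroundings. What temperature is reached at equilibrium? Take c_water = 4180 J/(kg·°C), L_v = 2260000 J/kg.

Setting the total heat transfer to zero:
latent heat released on condensation: 0.0204×2260000 = 46104; condensed water 100 °C→T: 85.27(T − 100); original water: 4430.8(T − 5.66)
4516.1 T = 46104 + 8527.2 + 25078 = 79710
T ≈ 17.65 °C — below 100 °C, confirming all the steam condensed.

T_f ≈ 17.7 °C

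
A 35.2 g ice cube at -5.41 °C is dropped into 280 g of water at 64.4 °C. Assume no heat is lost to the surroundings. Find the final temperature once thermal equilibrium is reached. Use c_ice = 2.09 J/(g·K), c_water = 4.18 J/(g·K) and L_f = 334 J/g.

T_f ≈ 48.0 °C

Setting the total heat transfer to zero:
ice -5.41→0 °C: 35.2·2.09·5.41 = 398
  fusion: m_ice L_f = 35.2·334 = 11757
  warm the meltwater: 147.14 T
  water cools: 280·4.18·(T − 64.4) = 1170.4(T − 64.4)
1317.5 T = 75374 − 12155 = 63219
T ≈ 47.98 °C — above 0 °C, consistent with complete melting.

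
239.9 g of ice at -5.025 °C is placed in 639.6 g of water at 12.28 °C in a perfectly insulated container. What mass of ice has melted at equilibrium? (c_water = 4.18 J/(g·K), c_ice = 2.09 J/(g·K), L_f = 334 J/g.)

m_melted ≈ 90.8 g

Water can give up m c ΔT = 639.6·4.18·12.28 = 32831 J before reaching 0 °C.
Warming the ice to 0 °C takes 239.9·2.09·5.025 = 2519.5 J, leaving 30311 J for melting.
Fully melting the ice requires m_ice L_f = 239.9·334 = 80127 J.
That's not enough to melt it all — equilibrium is at 0 °C with ice remaining.
Mass melted = 30311/334 ≈ 90.75 g.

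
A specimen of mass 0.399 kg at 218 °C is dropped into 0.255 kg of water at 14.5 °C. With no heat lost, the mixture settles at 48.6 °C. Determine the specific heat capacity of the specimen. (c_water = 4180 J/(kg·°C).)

c ≈ 538 J/(kg·°C)

m_s c (T_s − T_f) = m_water c_water (T_f − T_0):
0.399×c×(218 − 48.6) = 0.255×4180×(48.6 − 14.5)
67.59 c = 36347  ⇒  c ≈ 537.8 J/(kg·°C)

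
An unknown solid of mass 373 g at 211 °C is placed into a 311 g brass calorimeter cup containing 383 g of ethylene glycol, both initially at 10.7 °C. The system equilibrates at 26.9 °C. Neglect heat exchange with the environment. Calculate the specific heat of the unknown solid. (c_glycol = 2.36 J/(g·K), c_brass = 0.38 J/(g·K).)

Taking heat into each body as positive, Σ m c ΔT = 0:
373×c×(26.9 − 211) + 383×2.36×(26.9 − 10.7) + 311×0.38×(26.9 − 10.7) = 0
-68669 c = -16557
c = -16557/-68669 ≈ 0.2411 J/(g·K)

c ≈ 0.241 J/(g·K)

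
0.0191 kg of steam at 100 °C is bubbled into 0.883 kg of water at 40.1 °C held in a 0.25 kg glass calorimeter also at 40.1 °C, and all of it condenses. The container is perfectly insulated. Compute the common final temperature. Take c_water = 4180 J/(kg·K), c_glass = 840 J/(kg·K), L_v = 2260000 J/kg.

Energy conservation, ΣQ = 0:
condense steam: −0.0191×2260000 = −43166; condensed water 100 °C→T: 79.84(T − 100); original water: 3690.9(T − 40.1); cup: 210(T − 40.1)
3980.8 T = 43166 + 7983.8 + 156428 = 207577
T ≈ 52.14 °C, under the boiling point, so the assumption holds.

T_f ≈ 52.1 °C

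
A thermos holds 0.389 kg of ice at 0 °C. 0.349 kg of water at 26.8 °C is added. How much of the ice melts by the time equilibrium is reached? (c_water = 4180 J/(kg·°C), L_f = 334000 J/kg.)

m_melted ≈ 0.117 kg

Water can give up m c ΔT = 0.349×4180×26.8 = 39096 J before reaching 0 °C.
To melt every bit of ice: 0.389×334000 = 129926 J.
That's not enough to melt it all — equilibrium is at 0 °C with ice remaining.
Mass melted = 39096/334000 ≈ 0.1171 kg.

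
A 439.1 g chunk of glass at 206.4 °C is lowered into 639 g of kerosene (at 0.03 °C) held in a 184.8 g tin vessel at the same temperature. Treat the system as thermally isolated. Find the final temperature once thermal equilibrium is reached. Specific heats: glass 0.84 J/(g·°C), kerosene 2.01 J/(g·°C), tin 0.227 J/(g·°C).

T_f ≈ 44.9 °C

Net heat exchanged in the isolated system is zero:
439.1×0.84×(T − 206.4) + 639×2.01×(T − 0.03) + 184.8×0.227×(T − 0.03) = 0
368.84(T − 206.4) + 1284.4(T − 0.03) + 41.95(T − 0.03) = 0
(368.84 + 1284.4 + 41.95) T = 368.84×206.4 + 1284.4×0.03 + 41.95×0.03
T ≈ 44.93 °C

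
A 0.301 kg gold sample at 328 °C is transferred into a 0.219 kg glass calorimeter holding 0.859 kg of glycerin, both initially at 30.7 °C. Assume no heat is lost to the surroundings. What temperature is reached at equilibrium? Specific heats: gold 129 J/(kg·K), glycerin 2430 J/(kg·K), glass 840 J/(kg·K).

Heat gained plus heat lost sum to zero:
0.301×129×(T − 328) + 0.859×2430×(T − 30.7) + 0.219×840×(T − 30.7) = 0
38.83(T − 328) + 2087.4(T − 30.7) + 183.96(T − 30.7) = 0
(38.83 + 2087.4 + 183.96) T = 38.83×328 + 2087.4×30.7 + 183.96×30.7
T = 82466/2310.2 ≈ 35.70 °C

T_f ≈ 35.7 °C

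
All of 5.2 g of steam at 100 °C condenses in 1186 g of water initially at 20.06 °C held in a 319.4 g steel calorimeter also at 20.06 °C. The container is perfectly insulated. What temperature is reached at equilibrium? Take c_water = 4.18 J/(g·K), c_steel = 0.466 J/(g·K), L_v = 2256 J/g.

Sum of m c ΔT and latent-heat terms is zero:
steam→water at 100 °C releases m L_v = 5.2×2256 = 11731
  condensate cools 100→T: 5.2×4.18×(T − 100) = 21.74(T − 100)
  original water: 4957.5(T − 20.06)
  steel cup: 319.4×0.466×(T − 20.06) = 148.84(T − 20.06)
5128.1 T = 11731 + 2173.6 + 102433 = 116338
T ≈ 22.69 °C — below 100 °C, confirming all the steam condensed.

T_f ≈ 22.7 °C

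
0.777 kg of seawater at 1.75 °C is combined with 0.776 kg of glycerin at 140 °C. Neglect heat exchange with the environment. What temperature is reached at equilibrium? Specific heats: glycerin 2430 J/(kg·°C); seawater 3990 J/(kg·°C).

Taking heat into each body as positive, Σ m c ΔT = 0:
0.776×2430×(T − 140) + 0.777×3990×(T − 1.75) = 0
(1885.7 + 3100.2) T = 1885.7×140 + 3100.2×1.75
T = 269421/4985.9 ≈ 54.04 °C

T_f ≈ 54.0 °C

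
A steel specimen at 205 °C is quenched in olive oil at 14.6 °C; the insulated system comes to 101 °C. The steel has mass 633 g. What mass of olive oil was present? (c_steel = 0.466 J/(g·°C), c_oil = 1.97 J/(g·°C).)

m ≈ 180 g

Heat lost by the steel = heat gained by the oil:
633·0.466·(205 − 101) = m·1.97·(101 − 14.6)
170.21 m = 30678  ⇒  m ≈ 180.2 g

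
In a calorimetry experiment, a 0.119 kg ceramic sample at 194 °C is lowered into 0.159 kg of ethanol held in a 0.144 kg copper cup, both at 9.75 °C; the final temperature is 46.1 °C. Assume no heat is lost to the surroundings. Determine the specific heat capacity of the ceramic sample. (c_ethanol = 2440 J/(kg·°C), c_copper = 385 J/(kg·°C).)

c ≈ 916 J/(kg·°C)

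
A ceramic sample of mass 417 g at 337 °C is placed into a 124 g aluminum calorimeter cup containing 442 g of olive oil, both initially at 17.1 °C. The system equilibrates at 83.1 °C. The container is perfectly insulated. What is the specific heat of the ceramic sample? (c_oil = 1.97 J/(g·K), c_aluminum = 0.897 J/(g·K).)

Setting the total heat transfer to zero:
417×c×(83.1 − 337) + 442×1.97×(83.1 − 17.1) + 124×0.897×(83.1 − 17.1) = 0
-105876 c = -64810
c = -64810/-105876 ≈ 0.6121 J/(g·K)

c ≈ 0.612 J/(g·K)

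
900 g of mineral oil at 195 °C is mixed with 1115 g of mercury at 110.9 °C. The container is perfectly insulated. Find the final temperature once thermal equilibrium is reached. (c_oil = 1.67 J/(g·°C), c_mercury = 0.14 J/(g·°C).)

T_f = Σ m_i c_i T_i / Σ m_i c_i:
T_f = (1503·195 + 156.1·110.9) / (1503 + 156.1)
    = 310396 / 1659.1 ≈ 187.09 °C

T_f ≈ 187.1 °C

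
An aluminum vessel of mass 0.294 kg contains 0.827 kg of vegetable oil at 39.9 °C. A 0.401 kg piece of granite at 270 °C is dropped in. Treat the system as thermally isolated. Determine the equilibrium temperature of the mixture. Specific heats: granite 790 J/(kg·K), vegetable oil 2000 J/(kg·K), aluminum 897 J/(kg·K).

T_f ≈ 72.5 °C

Setting the total heat transfer to zero:
0.401*790*(T − 270) + 0.827*2000*(T − 39.9) + 0.294*897*(T − 39.9) = 0
(316.79 + 1654 + 263.72) T = 316.79*270 + 1654*39.9 + 263.72*39.9
T ≈ 72.52 °C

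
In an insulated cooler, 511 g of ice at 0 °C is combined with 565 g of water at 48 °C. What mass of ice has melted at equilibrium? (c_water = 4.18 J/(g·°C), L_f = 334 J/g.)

m_melted ≈ 339 g

Heat available from the water dropping to 0 °C: 565×4.18×48 = 113362 J.
To melt every bit of ice: 511×334 = 170674 J.
113362 J < 170674 J, so only part of the ice melts and the system sits at 0 °C.
Mass melted = 113362/334 ≈ 339.4 g.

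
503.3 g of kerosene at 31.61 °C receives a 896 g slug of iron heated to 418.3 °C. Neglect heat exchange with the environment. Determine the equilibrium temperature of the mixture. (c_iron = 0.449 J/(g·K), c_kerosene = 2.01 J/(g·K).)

Let T be the final temperature. ΣQ_i = 0:
896·0.449·(T − 418.3) + 503.3·2.01·(T − 31.61) = 0
402.3(T − 418.3) + 1011.6(T − 31.61) = 0
(402.3 + 1011.6) T = 402.3·418.3 + 1011.6·31.61
T ≈ 141.63 °C

T_f ≈ 141.6 °C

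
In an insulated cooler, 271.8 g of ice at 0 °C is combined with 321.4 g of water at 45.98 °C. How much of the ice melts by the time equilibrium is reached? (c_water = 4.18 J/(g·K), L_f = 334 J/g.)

m_melted ≈ 185 g

Cooling the water to 0 °C releases 321.4×4.18×45.98 = 61772 J.
Melting all 271.8 g of ice would need 271.8×334 = 90781 J.
Since 61772 < 90781 J, not all the ice melts; equilibrium is at 0 °C.
m_melt = 61772 / L_f = 184.9 g.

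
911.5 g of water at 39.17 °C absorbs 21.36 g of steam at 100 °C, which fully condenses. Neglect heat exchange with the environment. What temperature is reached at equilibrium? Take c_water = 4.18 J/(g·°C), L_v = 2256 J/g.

T_f ≈ 52.9 °C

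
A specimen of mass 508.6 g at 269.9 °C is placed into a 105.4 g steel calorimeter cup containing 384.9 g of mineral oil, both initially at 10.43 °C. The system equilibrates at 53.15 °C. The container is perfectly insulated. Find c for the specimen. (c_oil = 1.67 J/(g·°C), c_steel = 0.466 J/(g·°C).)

Conservation of energy gives ΣQ = 0:
508.6×c×(53.15 − 269.9) + 384.9×1.67×(53.15 − 10.43) + 105.4×0.466×(53.15 − 10.43) = 0
-110239 c = -29558
c = -29558/-110239 ≈ 0.2681 J/(g·°C)

c ≈ 0.268 J/(g·°C)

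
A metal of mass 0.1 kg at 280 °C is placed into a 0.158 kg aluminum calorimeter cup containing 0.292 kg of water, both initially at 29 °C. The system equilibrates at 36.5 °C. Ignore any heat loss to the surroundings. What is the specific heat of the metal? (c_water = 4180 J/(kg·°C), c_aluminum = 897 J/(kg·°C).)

Setting the total heat transfer to zero:
0.1×c×(36.5 − 280) + 0.292×4180×(36.5 − 29) + 0.158×897×(36.5 − 29) = 0
-24.35 c = -10217
c = -10217/-24.35 ≈ 419.6 J/(kg·°C)

c ≈ 420 J/(kg·°C)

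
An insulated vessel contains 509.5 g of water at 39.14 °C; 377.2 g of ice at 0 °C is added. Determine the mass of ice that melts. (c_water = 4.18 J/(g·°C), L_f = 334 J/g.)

Heat available from the water dropping to 0 °C: 509.5·4.18·39.14 = 83357 J.
To melt every bit of ice: 377.2·334 = 125985 J.
83357 J < 125985 J, so only part of the ice melts and the system sits at 0 °C.
m_melted·334 = 83357  ⇒  m_melted ≈ 249.6 g.

m_melted ≈ 250 g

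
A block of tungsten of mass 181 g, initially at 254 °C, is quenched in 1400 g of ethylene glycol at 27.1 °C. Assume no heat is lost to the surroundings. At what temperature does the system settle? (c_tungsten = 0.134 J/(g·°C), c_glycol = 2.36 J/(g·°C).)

T_f ≈ 28.8 °C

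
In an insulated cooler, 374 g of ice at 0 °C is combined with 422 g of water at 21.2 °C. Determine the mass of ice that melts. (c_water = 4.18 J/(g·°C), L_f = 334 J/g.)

m_melted ≈ 112 g

Water can give up m c ΔT = 422·4.18·21.2 = 37396 J before reaching 0 °C.
Melting all 374 g of ice would need 374·334 = 124916 J.
37396 J < 124916 J, so only part of the ice melts and the system sits at 0 °C.
m_melt = 37396 / L_f = 112 g.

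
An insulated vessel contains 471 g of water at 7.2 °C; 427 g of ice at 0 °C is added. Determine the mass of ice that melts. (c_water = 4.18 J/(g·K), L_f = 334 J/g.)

Cooling the water to 0 °C releases 471×4.18×7.2 = 14175 J.
To melt every bit of ice: 427×334 = 142618 J.
That's not enough to melt it all — equilibrium is at 0 °C with ice remaining.
m_melted×334 = 14175  ⇒  m_melted ≈ 42.44 g.

m_melted ≈ 42.4 g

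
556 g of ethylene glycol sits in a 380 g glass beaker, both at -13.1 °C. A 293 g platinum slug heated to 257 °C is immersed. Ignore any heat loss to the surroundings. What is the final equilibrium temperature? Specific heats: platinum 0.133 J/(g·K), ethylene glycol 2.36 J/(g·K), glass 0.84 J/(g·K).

T_f ≈ -6.8 °C

Taking heat into each body as positive, Σ m c ΔT = 0:
293·0.133·(T − 257) + 556·2.36·(T − (-13.1)) + 380·0.84·(T − (-13.1)) = 0
38.97(T − 257) + 1312.2(T − (-13.1)) + 319.2(T − (-13.1)) = 0
(38.97 + 1312.2 + 319.2) T = 38.97·257 + 1312.2·(-13.1) + 319.2·(-13.1)
T = -11356 / 1670.3 = -6.8 °C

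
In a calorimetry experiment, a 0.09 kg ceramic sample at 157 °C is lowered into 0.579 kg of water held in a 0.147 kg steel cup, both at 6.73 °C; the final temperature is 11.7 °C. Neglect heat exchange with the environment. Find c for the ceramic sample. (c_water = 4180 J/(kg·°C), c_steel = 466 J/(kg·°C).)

c ≈ 946 J/(kg·°C)

Taking heat into each body as positive, Σ m c ΔT = 0:
0.09·c·(11.7 − 157) + 0.579·4180·(11.7 − 6.73) + 0.147·466·(11.7 − 6.73) = 0
-13.08 c = -12369
c = -12369/-13.08 ≈ 945.9 J/(kg·°C)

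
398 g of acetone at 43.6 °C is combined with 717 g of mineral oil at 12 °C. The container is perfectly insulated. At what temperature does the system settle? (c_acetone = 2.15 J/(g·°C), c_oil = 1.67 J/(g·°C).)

Conservation of energy gives ΣQ = 0:
398×2.15×(T − 43.6) + 717×1.67×(T − 12) = 0
855.7(T − 43.6) + 1197.4(T − 12) = 0
2053.1 T = 51677
T ≈ 25.17 °C

T_f ≈ 25.2 °C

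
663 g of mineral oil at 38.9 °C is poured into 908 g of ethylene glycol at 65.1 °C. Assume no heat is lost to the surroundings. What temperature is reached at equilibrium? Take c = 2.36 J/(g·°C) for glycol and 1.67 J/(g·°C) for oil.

With ΣQ=0 the equilibrium temperature is the m·c-weighted mean:
T_f = (2142.9×65.1 + 1107.2×38.9) / (2142.9 + 1107.2)
    = 182572 / 3250.1 ≈ 56.17 °C

T_f ≈ 56.2 °C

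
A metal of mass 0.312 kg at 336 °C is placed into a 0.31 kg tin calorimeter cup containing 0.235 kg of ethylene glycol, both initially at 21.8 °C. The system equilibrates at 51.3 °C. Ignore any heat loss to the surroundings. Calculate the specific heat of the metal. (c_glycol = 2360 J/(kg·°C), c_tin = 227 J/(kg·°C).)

c ≈ 208 J/(kg·°C)

Net heat exchanged in the isolated system is zero:
0.312·c·(51.3 − 336) + 0.235·2360·(51.3 − 21.8) + 0.31·227·(51.3 − 21.8) = 0
-88.83 c = -18437
c = -18437/-88.83 ≈ 207.6 J/(kg·°C)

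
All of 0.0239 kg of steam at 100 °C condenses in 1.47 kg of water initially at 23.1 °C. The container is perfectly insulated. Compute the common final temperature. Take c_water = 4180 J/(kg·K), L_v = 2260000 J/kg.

Net heat exchanged in the isolated system is zero:
steam→water at 100 °C releases m L_v = 0.0239×2260000 = 54014
  condensate cools 100→T: 0.0239×4180×(T − 100) = 99.9(T − 100)
  original water: 6144.6(T − 23.1)
6244.5 T = 54014 + 9990.2 + 141940 = 205944
T ≈ 32.98 °C — below 100 °C, confirming all the steam condensed.

T_f ≈ 33.0 °C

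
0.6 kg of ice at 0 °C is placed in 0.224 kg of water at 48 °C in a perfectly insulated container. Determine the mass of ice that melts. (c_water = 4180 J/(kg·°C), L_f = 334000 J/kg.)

m_melted ≈ 0.135 kg

Heat available from the water dropping to 0 °C: 0.224·4180·48 = 44943 J.
Fully melting the ice requires m_ice L_f = 0.6·334000 = 200400 J.
44943 J < 200400 J, so only part of the ice melts and the system sits at 0 °C.
m_melt = 44943 / L_f = 0.1346 kg.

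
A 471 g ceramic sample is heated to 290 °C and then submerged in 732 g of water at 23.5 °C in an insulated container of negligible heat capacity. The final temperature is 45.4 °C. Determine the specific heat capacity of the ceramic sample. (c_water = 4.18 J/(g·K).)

Let T be the final temperature. ΣQ_i = 0:
471·c·(45.4 − 290) + 732·4.18·(45.4 − 23.5) = 0
-115207 c = -67009
c = -67009/-115207 ≈ 0.5816 J/(g·K)

c ≈ 0.582 J/(g·K)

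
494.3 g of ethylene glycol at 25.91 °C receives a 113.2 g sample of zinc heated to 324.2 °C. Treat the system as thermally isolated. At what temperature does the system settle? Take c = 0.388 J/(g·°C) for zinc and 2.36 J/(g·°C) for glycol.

Let T be the final temperature. ΣQ_i = 0:
113.2×0.388×(T − 324.2) + 494.3×2.36×(T − 25.91) = 0
43.92(T − 324.2) + 1166.5(T − 25.91) = 0
(43.92 + 1166.5) T = 43.92×324.2 + 1166.5×25.91
T = 44465/1210.5 ≈ 36.73 °C

T_f ≈ 36.7 °C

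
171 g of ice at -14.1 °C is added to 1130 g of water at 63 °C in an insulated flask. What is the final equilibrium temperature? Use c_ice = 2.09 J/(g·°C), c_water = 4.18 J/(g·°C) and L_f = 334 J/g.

T_f ≈ 43.3 °C

Sum of m c ΔT and latent-heat terms is zero:
ice -14.1→0 °C: 171×2.09×14.1 = 5039.2; latent heat to melt: 171×334 = 57114; warm the meltwater: 714.78 T; water cools: 1130×4.18×(T − 63) = 4723.4(T − 63)
5438.2 T = 297574 − 62153 = 235421
T ≈ 43.29 °C (positive, so assuming full melt was valid).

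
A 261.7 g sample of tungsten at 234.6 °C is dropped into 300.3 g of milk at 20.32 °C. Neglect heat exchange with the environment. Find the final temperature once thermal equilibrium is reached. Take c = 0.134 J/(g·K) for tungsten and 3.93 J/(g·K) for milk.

T_f ≈ 26.5 °C

|Q_tungsten| = |Q_milk|:
261.7×0.134×(234.6 − T) = 300.3×3.93×(T − 20.32)
35.07(234.6 − T) = 1180.2(T − 20.32)
1215.2 T = 32208  ⇒  T ≈ 26.50 °C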